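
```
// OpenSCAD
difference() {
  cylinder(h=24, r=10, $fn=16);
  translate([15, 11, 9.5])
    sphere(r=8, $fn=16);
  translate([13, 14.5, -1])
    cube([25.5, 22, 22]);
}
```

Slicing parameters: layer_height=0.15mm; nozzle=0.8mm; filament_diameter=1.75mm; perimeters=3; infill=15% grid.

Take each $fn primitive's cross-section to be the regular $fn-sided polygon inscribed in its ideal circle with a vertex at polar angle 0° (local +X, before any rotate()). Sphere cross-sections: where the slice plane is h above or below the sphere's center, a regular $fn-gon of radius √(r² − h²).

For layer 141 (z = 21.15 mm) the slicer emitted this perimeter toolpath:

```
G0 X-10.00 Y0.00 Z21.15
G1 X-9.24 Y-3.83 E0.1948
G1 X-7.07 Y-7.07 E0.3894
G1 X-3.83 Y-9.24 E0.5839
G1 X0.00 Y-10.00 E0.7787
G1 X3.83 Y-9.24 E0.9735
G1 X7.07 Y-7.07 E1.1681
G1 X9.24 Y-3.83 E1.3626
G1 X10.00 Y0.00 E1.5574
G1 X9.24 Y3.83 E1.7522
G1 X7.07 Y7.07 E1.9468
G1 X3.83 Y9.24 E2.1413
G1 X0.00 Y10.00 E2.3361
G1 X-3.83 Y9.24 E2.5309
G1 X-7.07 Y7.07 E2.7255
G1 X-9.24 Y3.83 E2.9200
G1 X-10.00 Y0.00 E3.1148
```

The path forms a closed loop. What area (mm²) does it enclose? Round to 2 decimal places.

306.19 mm²

Apply the shoelace formula to the sequence of (X, Y) vertices; enclosed area = 306.19 mm².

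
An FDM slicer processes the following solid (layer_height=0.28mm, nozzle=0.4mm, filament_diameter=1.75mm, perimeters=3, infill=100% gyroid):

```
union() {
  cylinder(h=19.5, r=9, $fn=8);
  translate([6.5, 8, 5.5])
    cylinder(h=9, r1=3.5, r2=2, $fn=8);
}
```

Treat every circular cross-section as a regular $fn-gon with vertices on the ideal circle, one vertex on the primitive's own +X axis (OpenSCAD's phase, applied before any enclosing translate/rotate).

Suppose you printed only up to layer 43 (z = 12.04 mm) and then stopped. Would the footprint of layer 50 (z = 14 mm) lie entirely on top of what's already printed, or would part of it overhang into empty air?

entirely on top

Compare the two slices. At z = 12.04: the r=9 cylinder gives a regular 8-gon of circumradius 9 (constant along its height) (area = (8/2)·9.000²·sin(360°/8) = 229.10 mm²); the cone at (6.5, 8) contributes a regular 8-gon of circumradius 2.410 (interpolated between r1=3.5 and r2=2 at t=0.727) (area = (8/2)·2.410²·sin(360°/8) = 16.43 mm²); Merging all regions: the regions partially overlap — summed areas 245.53 mm² minus the doubly-counted overlap 1.37 mm² gives 244.16 mm² — area = 244.16 mm². At z = 14: the cylinder: section is a regular 8-gon, circumradius r=9 (area = (8/2)·9.000²·sin(360°/8) = 229.10 mm²); the cone at (6.5, 8) contributes a regular 8-gon of circumradius 2.083 (interpolated between r1=3.5 and r2=2 at t=0.944) (area = (8/2)·2.083²·sin(360°/8) = 12.28 mm²); Taking the union: the regions partially overlap — summed areas 241.38 mm² minus the doubly-counted overlap 0.60 mm² gives 240.78 mm² — area = 240.78 mm². Checking containment: the cross-section at z = 14 is a subset of the cross-section at z = 12.04.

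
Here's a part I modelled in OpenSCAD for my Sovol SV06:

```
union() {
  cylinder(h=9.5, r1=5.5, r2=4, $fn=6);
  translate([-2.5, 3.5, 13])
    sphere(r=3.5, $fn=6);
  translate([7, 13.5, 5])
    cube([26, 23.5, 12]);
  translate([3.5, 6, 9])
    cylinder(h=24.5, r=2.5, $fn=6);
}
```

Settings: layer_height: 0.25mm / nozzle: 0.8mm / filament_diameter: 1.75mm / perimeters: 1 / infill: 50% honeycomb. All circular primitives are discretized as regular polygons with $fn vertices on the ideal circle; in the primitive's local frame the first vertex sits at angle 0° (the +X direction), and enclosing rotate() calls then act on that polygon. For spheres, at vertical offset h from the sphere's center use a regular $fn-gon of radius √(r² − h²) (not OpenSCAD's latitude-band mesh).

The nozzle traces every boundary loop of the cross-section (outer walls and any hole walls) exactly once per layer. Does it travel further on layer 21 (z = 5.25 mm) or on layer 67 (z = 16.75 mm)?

Layer 21 (z = 5.25): the cone contributes a regular 6-gon of circumradius 4.671 (interpolated between r1=5.5 and r2=4 at t=0.553) (perimeter = 2·6·4.671·sin(180°/6) = 28.03 mm); the sphere at (-2.5, 3.5) is absent (|z−center|=7.750 > r=3.5); the cube at (7, 13.5) (footprint 26×23.5) is included at this height (perimeter 99.00 mm); the cylinder at (3.5, 6) is absent (z outside [9, 33.5]); Combining (union): the 2 present regions are separate (no shared area or edge), so areas and boundary lengths simply add and each stays a separate island — boundary = 127.03 mm. So its perimeter = 127.03 mm. Layer 67 (z = 16.75): the cone does not reach this height (z outside [0, 9.5]); the sphere at (-2.5, 3.5) does not reach this height (|z−center|=3.750 > r=3.5); the 26×23.5 cube at (7, 13.5) contributes its full rectangle (perimeter 99.00 mm); the cylinder at (3.5, 6): section is a regular 6-gon, circumradius r=2.5 (perimeter = 2·6·2.500·sin(180°/6) = 15.00 mm); Taking the union: the 2 present regions are separate (no shared area or edge), so areas and boundary lengths simply add and each stays a separate island — boundary = 114.00 mm. So its perimeter = 114.00 mm. Layer 21 is larger (127.03 vs 114.00 mm).

layer 21 (z = 5.25 mm)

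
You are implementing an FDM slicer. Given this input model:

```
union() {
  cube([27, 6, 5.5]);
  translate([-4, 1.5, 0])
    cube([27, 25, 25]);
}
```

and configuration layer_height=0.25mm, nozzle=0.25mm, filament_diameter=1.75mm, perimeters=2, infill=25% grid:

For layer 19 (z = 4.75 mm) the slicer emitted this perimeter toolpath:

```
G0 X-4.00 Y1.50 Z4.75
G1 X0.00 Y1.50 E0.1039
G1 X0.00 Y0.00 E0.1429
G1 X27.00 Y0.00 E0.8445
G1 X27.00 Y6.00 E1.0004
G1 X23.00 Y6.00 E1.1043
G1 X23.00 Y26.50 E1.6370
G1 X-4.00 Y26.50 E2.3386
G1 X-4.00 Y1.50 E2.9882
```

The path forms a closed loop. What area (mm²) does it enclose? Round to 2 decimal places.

Apply the shoelace formula to the sequence of (X, Y) vertices; enclosed area = 733.50 mm².

733.50 mm²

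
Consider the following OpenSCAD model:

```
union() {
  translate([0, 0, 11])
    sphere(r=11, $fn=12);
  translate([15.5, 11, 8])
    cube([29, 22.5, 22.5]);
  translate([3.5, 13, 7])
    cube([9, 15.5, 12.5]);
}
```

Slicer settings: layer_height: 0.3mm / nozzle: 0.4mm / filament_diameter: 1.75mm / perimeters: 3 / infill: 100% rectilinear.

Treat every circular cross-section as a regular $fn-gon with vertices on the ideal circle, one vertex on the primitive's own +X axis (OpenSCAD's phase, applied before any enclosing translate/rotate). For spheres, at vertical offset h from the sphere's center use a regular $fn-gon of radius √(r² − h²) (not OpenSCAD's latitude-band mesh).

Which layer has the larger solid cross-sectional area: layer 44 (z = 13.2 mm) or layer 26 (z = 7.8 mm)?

layer 44 (z = 13.2 mm)

Layer 44 (z = 13.2): the sphere: section is a regular 12-gon, circumradius = √(r²−h²) = √(11²−2.2²) = 10.778 (area = (12/2)·10.778²·sin(360°/12) = 348.48 mm²); the 29×22.5 cube at (15.5, 11) contributes its full rectangle (area 652.50 mm²); the cube at (3.5, 13) is present — its section is the full 9×15.5 rectangle (area 139.50 mm²); Taking the union: the 3 present regions are separate (no shared area or edge), so areas and boundary lengths simply add and each stays a separate island — area = 1140.48 mm². So its area = 1140.48 mm². Layer 26 (z = 7.8): the r=11 sphere slices to a regular 12-gon of circumradius 10.524 (√(r²−h²) with h=3.2 from center) (area = (12/2)·10.524²·sin(360°/12) = 332.28 mm²); the cube at (15.5, 11) is not intersected at this z (z outside [8, 30.5]); the 9×15.5 cube at (3.5, 13) contributes its full rectangle (area 139.50 mm²); Combining (union): the 2 present regions are separate (no shared area or edge), so areas and boundary lengths simply add and each stays a separate island — area = 471.78 mm². So its area = 471.78 mm². Layer 44 is larger (1140.48 vs 471.78 mm²).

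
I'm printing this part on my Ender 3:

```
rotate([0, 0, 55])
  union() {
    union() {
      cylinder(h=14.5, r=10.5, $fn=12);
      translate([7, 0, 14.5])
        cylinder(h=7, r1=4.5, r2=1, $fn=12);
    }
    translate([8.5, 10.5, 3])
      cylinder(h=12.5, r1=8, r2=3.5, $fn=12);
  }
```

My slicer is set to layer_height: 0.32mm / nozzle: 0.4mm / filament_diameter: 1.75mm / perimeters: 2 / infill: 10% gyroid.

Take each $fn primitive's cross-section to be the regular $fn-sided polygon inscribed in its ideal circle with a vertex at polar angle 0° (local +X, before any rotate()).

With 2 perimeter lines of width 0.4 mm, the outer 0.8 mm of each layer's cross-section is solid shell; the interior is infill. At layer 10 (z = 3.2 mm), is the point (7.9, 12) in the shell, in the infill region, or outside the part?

At z = 3.2 mm: the r=10.5 cylinder gives a regular 12-gon of circumradius 10.5 (constant along its height); the cone at (7, 0) is not intersected at this z (z outside [14.5, 21.5]); Merging all regions: only the r=10.5 cylinder is present, so the union is just that shape — 1 connected region; the cone at (8.5, 10.5) (r1=8→r2=3.5) has section circumradius 7.928 here — a regular 12-gon; Merging all regions: the regions partially overlap (shared area 36.15 mm²), so overlapping operands fuse into one piece — 1 connected region; (whole slice rotated 55° about Z — lengths, areas and connectivity unchanged). Overall, the cross-section is a single solid region. Undo the 55° rotation: the query point maps to (14.361, 0.412) in the un-rotated model frame. The nearest boundary edge runs (15.37, 6.54)→(12.46, 3.63); distance from the point to it = 3.74 mm. The point is not inside any of the regions above, so it lies outside the cross-section (3.74 mm from the nearest boundary).

outside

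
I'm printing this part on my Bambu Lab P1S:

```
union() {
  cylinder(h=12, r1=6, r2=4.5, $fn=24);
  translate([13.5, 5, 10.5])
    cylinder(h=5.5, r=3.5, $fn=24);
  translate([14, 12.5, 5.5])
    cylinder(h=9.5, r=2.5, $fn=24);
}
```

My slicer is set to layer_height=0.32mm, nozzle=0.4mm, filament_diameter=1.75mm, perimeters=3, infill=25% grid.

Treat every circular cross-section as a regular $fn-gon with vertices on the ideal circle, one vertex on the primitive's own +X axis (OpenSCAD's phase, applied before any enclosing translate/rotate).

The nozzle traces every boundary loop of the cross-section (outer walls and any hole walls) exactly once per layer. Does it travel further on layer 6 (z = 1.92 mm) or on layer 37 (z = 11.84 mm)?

Layer 6 (z = 1.92): the cone contributes a regular 24-gon of circumradius 5.760 (interpolated between r1=6 and r2=4.5 at t=0.160) (perimeter = 2·24·5.760·sin(180°/24) = 36.09 mm); the cylinder at (13.5, 5) is absent (z outside [10.5, 16]); the cylinder at (14, 12.5) does not reach this height (z outside [5.5, 15]); Merging all regions: only the cone is present, so the union is just that shape — boundary = 36.09 mm. So its perimeter = 36.09 mm. Layer 37 (z = 11.84): the cone (r1=6→r2=4.5) has section circumradius 4.520 here — a regular 24-gon (perimeter = 2·24·4.520·sin(180°/24) = 28.32 mm); the cylinder at (13.5, 5): section is a regular 24-gon, circumradius r=3.5 (perimeter = 2·24·3.500·sin(180°/24) = 21.93 mm); the r=2.5 cylinder at (14, 12.5) contributes a regular 24-gon of circumradius 2.5 (perimeter = 2·24·2.500·sin(180°/24) = 15.66 mm); Combining (union): the 3 present regions are separate (no shared area or edge), so areas and boundary lengths simply add and each stays a separate island — boundary = 65.91 mm. So its perimeter = 65.91 mm. Layer 37 is larger (65.91 vs 36.09 mm).

layer 37 (z = 11.84 mm)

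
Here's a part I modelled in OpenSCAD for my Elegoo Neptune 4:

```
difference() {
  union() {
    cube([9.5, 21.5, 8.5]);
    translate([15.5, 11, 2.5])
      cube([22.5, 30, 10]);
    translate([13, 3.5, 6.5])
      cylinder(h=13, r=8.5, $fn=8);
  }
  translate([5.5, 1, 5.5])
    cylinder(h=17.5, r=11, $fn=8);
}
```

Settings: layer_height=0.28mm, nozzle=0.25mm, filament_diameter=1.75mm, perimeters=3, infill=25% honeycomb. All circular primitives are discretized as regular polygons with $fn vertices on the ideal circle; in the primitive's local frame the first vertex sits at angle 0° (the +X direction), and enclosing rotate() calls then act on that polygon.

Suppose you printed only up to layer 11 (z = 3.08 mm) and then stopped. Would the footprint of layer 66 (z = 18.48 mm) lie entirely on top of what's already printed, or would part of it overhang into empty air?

Compare the two slices. At z = 3.08: the cube is present — its section is the full 9.5×21.5 rectangle (area 204.25 mm²); the 22.5×30 cube at (15.5, 11) contributes its full rectangle (area 675.00 mm²); the cylinder at (13, 3.5) is not intersected at this z (z outside [6.5, 19.5]); Taking the union: the 2 present regions are separate (no shared area or edge), so areas and boundary lengths simply add and each stays a separate island — area = 879.25 mm²; the cylinder at (5.5, 1) is absent (z outside [5.5, 23]); Taking the first minus the rest: none of the subtracted shapes is present at this height, so that combined region is unchanged — area = 879.25 mm². At z = 18.48: the cube is not intersected at this z (z outside [0, 8.5]); the cube at (15.5, 11) is absent (z outside [2.5, 12.5]); the cylinder at (13, 3.5): section is a regular 8-gon, circumradius r=8.5 (area = (8/2)·8.500²·sin(360°/8) = 204.35 mm²); Merging all regions: only the r=8.5 cylinder at (13, 3.5) is present, so the union is just that shape — area = 204.35 mm²; the cylinder at (5.5, 1): section is a regular 8-gon, circumradius r=11 (area = (8/2)·11.000²·sin(360°/8) = 342.24 mm²); After the difference (first − rest): starting from that combined region (204.35 mm²), the r=11 cylinder at (5.5, 1) partially overlaps it — only the 124.35 mm² overlap (of its 342.24 mm²) is removed, clipping the outline — area = 80.01 mm². Checking containment: at z = 18.48 the cross-section extends beyond the z = 3.08 cross-section by about 79.98 mm².

part overhangs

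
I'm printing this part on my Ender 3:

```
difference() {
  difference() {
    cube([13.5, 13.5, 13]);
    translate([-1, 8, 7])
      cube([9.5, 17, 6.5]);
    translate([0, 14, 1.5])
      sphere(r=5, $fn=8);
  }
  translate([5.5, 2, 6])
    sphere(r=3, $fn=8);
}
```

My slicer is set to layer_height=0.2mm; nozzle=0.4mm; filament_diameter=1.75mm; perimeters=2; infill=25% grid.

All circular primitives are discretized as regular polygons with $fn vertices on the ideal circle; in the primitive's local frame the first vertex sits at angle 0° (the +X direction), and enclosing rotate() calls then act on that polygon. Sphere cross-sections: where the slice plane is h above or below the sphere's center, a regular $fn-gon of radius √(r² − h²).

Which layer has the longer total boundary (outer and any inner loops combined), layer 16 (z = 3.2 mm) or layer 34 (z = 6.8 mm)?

layer 34 (z = 6.8 mm)

Layer 16 (z = 3.2): the 13.5×13.5 cube contributes its full rectangle (perimeter 54.00 mm); the cube at (-1, 8) does not reach this height (z outside [7, 13.5]); the sphere at (0, 14): section is a regular 8-gon, circumradius = √(r²−h²) = √(5²−1.7²) = 4.702 (perimeter = 2·8·4.702·sin(180°/8) = 28.79 mm); After the difference (first − rest): starting from the 13.5×13.5 cube, the r=5 sphere at (0, 14) partially overlaps it — only the 13.33 mm² overlap (of its 62.54 mm²) is removed, clipping the outline — boundary = 51.96 mm; the sphere at (5.5, 2): section is a regular 8-gon, circumradius = √(r²−h²) = √(3²−2.8²) = 1.077 (perimeter = 2·8·1.077·sin(180°/8) = 6.59 mm); After the difference (first − rest): starting from the result so far, the r=3 sphere at (5.5, 2) lies wholly inside it (removes its full 3.28 mm² and its 6.59 mm outline becomes a hole wall) — boundary (outer + 1 inner loop) = 58.55 mm. So its perimeter = 58.55 mm. Layer 34 (z = 6.8): the cube is present — its section is the full 13.5×13.5 rectangle (perimeter 54.00 mm); the cube at (-1, 8) is absent (z outside [7, 13.5]); the sphere at (0, 14) does not reach this height (|z−center|=5.300 > r=5); Subtracting the remaining from the first: none of the subtracted shapes is present at this height, so the 13.5×13.5 cube is unchanged — boundary = 54.00 mm; the r=3 sphere at (5.5, 2) slices to a regular 8-gon of circumradius 2.891 (√(r²−h²) with h=0.8 from center) (perimeter = 2·8·2.891·sin(180°/8) = 17.70 mm); Subtracting the remaining from the first: starting from that combined region, the r=3 sphere at (5.5, 2) partially overlaps it — only the 21.73 mm² overlap (of its 23.65 mm²) is removed, clipping the outline — boundary = 63.06 mm. So its perimeter = 63.06 mm. Layer 34 is larger (63.06 vs 58.55 mm).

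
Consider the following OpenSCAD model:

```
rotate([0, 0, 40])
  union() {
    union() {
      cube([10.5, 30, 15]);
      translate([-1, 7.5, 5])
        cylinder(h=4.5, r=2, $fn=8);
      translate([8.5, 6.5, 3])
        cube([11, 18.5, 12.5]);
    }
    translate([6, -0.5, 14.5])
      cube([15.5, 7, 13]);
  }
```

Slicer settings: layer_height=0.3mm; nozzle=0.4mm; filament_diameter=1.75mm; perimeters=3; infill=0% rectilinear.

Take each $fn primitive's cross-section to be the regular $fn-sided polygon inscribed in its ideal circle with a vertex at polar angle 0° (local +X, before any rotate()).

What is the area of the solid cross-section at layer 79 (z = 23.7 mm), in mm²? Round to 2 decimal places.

At z = 23.7 mm: the cube is absent (z outside [0, 15]); the cylinder at (-1, 7.5) is not intersected at this z (z outside [5, 9.5]); the cube at (8.5, 6.5) does not reach this height (z outside [3, 15.5]); Merging all regions: nothing is present at this height; the cube at (6, -0.5) (footprint 15.5×7) is included at this height (area 108.50 mm²); Merging all regions: only the 15.5×7 cube at (6, -0.5) is present, so the union is just that shape — area = 108.50 mm²; (whole slice rotated 40° about Z — lengths, areas and connectivity unchanged). Overall, the cross-section is a single solid region. Net area = 108.50 mm².

108.50 mm²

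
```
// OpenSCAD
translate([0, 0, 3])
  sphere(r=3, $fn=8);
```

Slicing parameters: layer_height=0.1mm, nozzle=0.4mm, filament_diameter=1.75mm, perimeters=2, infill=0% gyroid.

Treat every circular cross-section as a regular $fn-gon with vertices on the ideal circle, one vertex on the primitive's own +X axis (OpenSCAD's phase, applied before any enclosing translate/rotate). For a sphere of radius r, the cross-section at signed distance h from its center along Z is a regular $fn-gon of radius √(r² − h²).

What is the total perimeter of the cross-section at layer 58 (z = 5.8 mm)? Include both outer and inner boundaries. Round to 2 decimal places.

6.59 mm

At z = 5.8 mm: the sphere: section is a regular 8-gon, circumradius = √(r²−h²) = √(3²−2.8²) = 1.077 (perimeter = 2·8·1.077·sin(180°/8) = 6.59 mm). Overall, the cross-section is a single solid region. Total boundary length (outer) = 6.59 mm.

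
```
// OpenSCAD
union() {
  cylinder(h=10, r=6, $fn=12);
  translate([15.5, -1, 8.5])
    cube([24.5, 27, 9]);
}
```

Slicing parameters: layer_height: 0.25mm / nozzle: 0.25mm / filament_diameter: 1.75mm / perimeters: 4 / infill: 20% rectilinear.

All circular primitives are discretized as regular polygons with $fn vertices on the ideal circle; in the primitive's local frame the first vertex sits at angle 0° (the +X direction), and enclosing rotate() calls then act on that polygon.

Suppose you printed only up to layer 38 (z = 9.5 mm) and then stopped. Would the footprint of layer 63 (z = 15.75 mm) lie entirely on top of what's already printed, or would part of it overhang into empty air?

entirely on top

Compare the two slices. At z = 9.5: the r=6 cylinder gives a regular 12-gon of circumradius 6 (constant along its height) (area = (12/2)·6.000²·sin(360°/12) = 108.00 mm²); the cube at (15.5, -1) is present — its section is the full 24.5×27 rectangle (area 661.50 mm²); Combining (union): the 2 present regions are separate (no shared area or edge), so areas and boundary lengths simply add and each stays a separate island — area = 769.50 mm². At z = 15.75: the cylinder does not reach this height (z outside [0, 10]); the cube at (15.5, -1) (footprint 24.5×27) is included at this height (area 661.50 mm²); Combining (union): only the 24.5×27 cube at (15.5, -1) is present, so the union is just that shape — area = 661.50 mm². Checking containment: the cross-section at z = 15.75 is a subset of the cross-section at z = 9.5.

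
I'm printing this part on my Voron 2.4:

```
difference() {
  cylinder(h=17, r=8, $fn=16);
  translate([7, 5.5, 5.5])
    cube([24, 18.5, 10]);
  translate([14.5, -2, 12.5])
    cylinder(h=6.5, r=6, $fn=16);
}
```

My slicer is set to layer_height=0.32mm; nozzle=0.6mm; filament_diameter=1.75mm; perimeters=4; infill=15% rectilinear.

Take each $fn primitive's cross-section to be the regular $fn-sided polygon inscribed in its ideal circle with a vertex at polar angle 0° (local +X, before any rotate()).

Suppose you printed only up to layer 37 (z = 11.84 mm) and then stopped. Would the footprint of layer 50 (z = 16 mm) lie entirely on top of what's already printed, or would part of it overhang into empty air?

entirely on top

Compare the two slices. At z = 11.84: the r=8 cylinder contributes a regular 16-gon of circumradius 8 (area = (16/2)·8.000²·sin(360°/16) = 195.93 mm²); the cube at (7, 5.5) (footprint 24×18.5) is included at this height (area 444.00 mm²); the cylinder at (14.5, -2) does not reach this height (z outside [12.5, 19]); Subtracting the remaining from the first: starting from the r=8 cylinder (195.93 mm²), the 24×18.5 cube at (7, 5.5) misses the remaining region (no effect) — area = 195.93 mm². At z = 16: the cylinder: section is a regular 16-gon, circumradius r=8 (area = (16/2)·8.000²·sin(360°/16) = 195.93 mm²); the cube at (7, 5.5) is absent (z outside [5.5, 15.5]); the r=6 cylinder at (14.5, -2) gives a regular 16-gon of circumradius 6 (constant along its height) (area = (16/2)·6.000²·sin(360°/16) = 110.21 mm²); Taking the first minus the rest: starting from the r=8 cylinder (195.93 mm²), the r=6 cylinder at (14.5, -2) misses the remaining region (no effect) — area = 195.93 mm². Checking containment: the cross-section at z = 16 is a subset of the cross-section at z = 11.84.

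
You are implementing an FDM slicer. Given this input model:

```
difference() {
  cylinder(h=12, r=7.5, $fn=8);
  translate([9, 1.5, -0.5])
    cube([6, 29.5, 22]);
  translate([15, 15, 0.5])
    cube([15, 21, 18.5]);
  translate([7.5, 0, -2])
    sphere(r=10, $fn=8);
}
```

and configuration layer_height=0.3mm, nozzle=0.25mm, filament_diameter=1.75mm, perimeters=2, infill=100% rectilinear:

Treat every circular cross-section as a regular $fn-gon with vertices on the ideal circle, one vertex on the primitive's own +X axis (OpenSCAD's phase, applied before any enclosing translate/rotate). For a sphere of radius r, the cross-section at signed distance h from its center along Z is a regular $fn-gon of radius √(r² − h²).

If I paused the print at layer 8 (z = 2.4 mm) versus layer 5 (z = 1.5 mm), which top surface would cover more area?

Layer 8 (z = 2.4): the cylinder: section is a regular 8-gon, circumradius r=7.5 (area = (8/2)·7.500²·sin(360°/8) = 159.10 mm²); the 6×29.5 cube at (9, 1.5) contributes its full rectangle (area 177.00 mm²); the cube at (15, 15) (footprint 15×21) is included at this height (area 315.00 mm²); the r=10 sphere at (7.5, 0) slices to a regular 8-gon of circumradius 8.980 (√(r²−h²) with h=4.4 from center) (area = (8/2)·8.980²·sin(360°/8) = 228.08 mm²); After the difference (first − rest): starting from the r=7.5 cylinder (159.10 mm²), the 6×29.5 cube at (9, 1.5) misses the remaining region (no effect); the 15×21 cube at (15, 15) misses the remaining region (no effect); the r=10 sphere at (7.5, 0) partially overlaps it — only the 79.00 mm² overlap (of its 228.08 mm²) is removed, clipping the outline — area = 80.10 mm². So its area = 80.10 mm². Layer 5 (z = 1.5): the r=7.5 cylinder contributes a regular 8-gon of circumradius 7.5 (area = (8/2)·7.500²·sin(360°/8) = 159.10 mm²); the 6×29.5 cube at (9, 1.5) contributes its full rectangle (area 177.00 mm²); the cube at (15, 15) (footprint 15×21) is included at this height (area 315.00 mm²); the r=10 sphere at (7.5, 0) contributes a regular 8-gon of circumradius √(10²−3.5²) = 9.367 (area = (8/2)·9.367²·sin(360°/8) = 248.19 mm²); Subtracting the remaining from the first: starting from the r=7.5 cylinder (159.10 mm²), the 6×29.5 cube at (9, 1.5) misses the remaining region (no effect); the 15×21 cube at (15, 15) misses the remaining region (no effect); the r=10 sphere at (7.5, 0) partially overlaps it — only the 84.58 mm² overlap (of its 248.19 mm²) is removed, clipping the outline — area = 74.52 mm². So its area = 74.52 mm². Layer 8 is larger (80.10 vs 74.52 mm²).

layer 8 (z = 2.4 mm)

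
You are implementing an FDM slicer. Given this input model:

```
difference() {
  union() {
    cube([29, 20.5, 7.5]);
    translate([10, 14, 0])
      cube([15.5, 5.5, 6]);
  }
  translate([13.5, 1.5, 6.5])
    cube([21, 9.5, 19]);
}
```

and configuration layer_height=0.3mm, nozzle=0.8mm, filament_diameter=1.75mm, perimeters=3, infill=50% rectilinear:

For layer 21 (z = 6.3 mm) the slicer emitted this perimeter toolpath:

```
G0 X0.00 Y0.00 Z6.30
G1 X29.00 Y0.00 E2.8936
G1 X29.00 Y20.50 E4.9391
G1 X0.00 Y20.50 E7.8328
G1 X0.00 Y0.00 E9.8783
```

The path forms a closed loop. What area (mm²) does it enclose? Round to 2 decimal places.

594.50 mm²

Apply the shoelace formula to the sequence of (X, Y) vertices; enclosed area = 594.50 mm².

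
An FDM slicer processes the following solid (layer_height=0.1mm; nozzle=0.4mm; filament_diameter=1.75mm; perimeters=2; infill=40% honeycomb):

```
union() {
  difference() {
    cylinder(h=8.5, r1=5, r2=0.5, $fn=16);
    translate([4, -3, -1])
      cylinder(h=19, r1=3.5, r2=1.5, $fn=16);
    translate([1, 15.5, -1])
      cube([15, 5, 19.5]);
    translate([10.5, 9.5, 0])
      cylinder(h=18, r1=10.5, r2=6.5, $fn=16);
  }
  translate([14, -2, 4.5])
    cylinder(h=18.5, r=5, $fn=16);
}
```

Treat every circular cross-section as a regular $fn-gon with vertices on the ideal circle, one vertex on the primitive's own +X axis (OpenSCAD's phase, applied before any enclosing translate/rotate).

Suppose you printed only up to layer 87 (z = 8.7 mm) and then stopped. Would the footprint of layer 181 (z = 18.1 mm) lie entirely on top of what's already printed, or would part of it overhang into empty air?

Compare the two slices. At z = 8.7: the cone does not reach this height (z outside [0, 8.5]); the cone at (4, -3): at t=0.511 of its height the radius interpolates to r₁+(r₂−r₁)t = 2.479, giving a regular 16-gon of that circumradius (area = (16/2)·2.479²·sin(360°/16) = 18.81 mm²); the cube at (1, 15.5) is present — its section is the full 15×5 rectangle (area 75.00 mm²); the cone at (10.5, 9.5): at t=0.483 of its height the radius interpolates to r₁+(r₂−r₁)t = 8.567, giving a regular 16-gon of that circumradius (area = (16/2)·8.567²·sin(360°/16) = 224.67 mm²); Taking the first minus the rest: the first operand is absent here, so nothing remains; the cylinder at (14, -2): section is a regular 16-gon, circumradius r=5 (area = (16/2)·5.000²·sin(360°/16) = 76.54 mm²); Combining (union): only the r=5 cylinder at (14, -2) is present, so the union is just that shape — area = 76.54 mm². At z = 18.1: the cone is not intersected at this z (z outside [0, 8.5]); the cone at (4, -3) is not intersected at this z (z outside [-1, 18]); the 15×5 cube at (1, 15.5) contributes its full rectangle (area 75.00 mm²); the cone at (10.5, 9.5) does not reach this height (z outside [0, 18]); After the difference (first − rest): the first operand is absent here, so nothing remains; the r=5 cylinder at (14, -2) gives a regular 16-gon of circumradius 5 (constant along its height) (area = (16/2)·5.000²·sin(360°/16) = 76.54 mm²); Merging all regions: only the r=5 cylinder at (14, -2) is present, so the union is just that shape — area = 76.54 mm². Checking containment: the cross-section at z = 18.1 is a subset of the cross-section at z = 8.7.

entirely on top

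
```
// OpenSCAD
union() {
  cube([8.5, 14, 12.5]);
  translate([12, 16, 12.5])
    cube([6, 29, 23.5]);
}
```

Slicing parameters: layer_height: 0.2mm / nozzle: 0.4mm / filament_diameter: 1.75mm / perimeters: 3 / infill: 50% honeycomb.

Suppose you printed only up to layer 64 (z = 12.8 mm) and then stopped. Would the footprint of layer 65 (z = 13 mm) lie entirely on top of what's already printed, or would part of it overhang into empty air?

entirely on top

Compare the two slices. At z = 12.8: the cube is not intersected at this z (z outside [0, 12.5]); the cube at (12, 16) (footprint 6×29) is included at this height (area 174.00 mm²); Merging all regions: only the 6×29 cube at (12, 16) is present, so the union is just that shape — area = 174.00 mm². At z = 13: the cube is absent (z outside [0, 12.5]); the 6×29 cube at (12, 16) contributes its full rectangle (area 174.00 mm²); Merging all regions: only the 6×29 cube at (12, 16) is present, so the union is just that shape — area = 174.00 mm². Checking containment: the cross-section at z = 13 is a subset of the cross-section at z = 12.8.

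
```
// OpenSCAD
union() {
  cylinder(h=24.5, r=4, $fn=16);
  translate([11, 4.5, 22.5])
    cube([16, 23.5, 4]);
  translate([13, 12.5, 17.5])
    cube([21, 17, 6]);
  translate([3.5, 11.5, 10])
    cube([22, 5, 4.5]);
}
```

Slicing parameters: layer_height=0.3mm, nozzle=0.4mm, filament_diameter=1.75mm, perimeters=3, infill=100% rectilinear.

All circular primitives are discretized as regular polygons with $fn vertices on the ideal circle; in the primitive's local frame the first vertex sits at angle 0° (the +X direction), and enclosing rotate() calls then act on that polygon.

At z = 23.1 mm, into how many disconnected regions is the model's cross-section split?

At z = 23.1 mm: the r=4 cylinder contributes a regular 16-gon of circumradius 4; the 16×23.5 cube at (11, 4.5) contributes its full rectangle; the 21×17 cube at (13, 12.5) contributes its full rectangle; the cube at (3.5, 11.5) does not reach this height (z outside [10, 14.5]); Taking the union: the regions partially overlap (shared area 217.00 mm²), so overlapping operands fuse into one piece — 2 connected regions. The result has 2 disconnected regions.

2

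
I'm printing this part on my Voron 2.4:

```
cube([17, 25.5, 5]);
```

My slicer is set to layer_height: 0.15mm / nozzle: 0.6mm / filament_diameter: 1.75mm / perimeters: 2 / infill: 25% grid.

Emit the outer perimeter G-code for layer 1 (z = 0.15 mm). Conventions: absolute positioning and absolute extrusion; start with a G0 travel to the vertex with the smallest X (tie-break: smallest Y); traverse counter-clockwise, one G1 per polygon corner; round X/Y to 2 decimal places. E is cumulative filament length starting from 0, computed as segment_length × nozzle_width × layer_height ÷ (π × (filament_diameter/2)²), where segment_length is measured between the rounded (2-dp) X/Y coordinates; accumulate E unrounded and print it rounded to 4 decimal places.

At z = 0.15 mm: the cube is present — its section is the full 17×25.5 rectangle. The outline is a single polygon with 4 vertices. Extrusion per mm of travel: 0.6 × 0.15 / (π × 0.875²) = 0.037418. Accumulating E over each segment gives final E = 3.1805.

G0 X0.00 Y0.00 Z0.15
G1 X17.00 Y0.00 E0.6361
G1 X17.00 Y25.50 E1.5903
G1 X0.00 Y25.50 E2.2264
G1 X0.00 Y0.00 E3.1805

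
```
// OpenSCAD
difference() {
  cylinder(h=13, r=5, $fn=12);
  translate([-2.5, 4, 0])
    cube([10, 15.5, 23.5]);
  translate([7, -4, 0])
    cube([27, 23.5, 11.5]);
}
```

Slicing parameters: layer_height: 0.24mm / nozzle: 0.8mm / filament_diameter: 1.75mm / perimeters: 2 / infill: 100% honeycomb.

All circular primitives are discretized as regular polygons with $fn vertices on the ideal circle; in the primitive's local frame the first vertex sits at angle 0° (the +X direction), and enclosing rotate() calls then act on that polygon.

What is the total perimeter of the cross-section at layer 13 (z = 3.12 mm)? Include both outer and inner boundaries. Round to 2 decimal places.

At z = 3.12 mm: the cylinder: section is a regular 12-gon, circumradius r=5 (perimeter = 2·12·5.000·sin(180°/12) = 31.06 mm); the cube at (-2.5, 4) (footprint 10×15.5) is included at this height (perimeter 51.00 mm); the cube at (7, -4) (footprint 27×23.5) is included at this height (perimeter 101.00 mm); Subtracting the remaining from the first: starting from the r=5 cylinder, the 10×15.5 cube at (-2.5, 4) partially overlaps it — only the 3.38 mm² overlap (of its 155.00 mm²) is removed, clipping the outline; the 27×23.5 cube at (7, -4) misses the remaining region (no effect) — boundary = 31.08 mm. Overall, the cross-section is a single solid region. Total boundary length (outer) = 31.08 mm.

31.08 mm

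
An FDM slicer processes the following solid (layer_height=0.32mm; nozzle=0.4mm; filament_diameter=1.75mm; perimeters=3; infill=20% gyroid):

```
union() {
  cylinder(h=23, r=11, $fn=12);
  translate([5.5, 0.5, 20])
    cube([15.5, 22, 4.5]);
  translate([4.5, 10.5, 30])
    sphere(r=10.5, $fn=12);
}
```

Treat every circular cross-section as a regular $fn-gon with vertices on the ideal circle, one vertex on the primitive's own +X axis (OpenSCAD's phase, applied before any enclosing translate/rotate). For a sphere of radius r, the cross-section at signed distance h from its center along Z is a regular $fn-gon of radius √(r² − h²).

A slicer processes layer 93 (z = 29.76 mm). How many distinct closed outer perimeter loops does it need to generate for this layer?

1

At z = 29.76 mm: the cylinder is not intersected at this z (z outside [0, 23]); the cube at (5.5, 0.5) is absent (z outside [20, 24.5]); the sphere at (4.5, 10.5): section is a regular 12-gon, circumradius = √(r²−h²) = √(10.5²−0.24²) = 10.497; Merging all regions: only the r=10.5 sphere at (4.5, 10.5) is present, so the union is just that shape — 1 connected region. The result has 1 disconnected region.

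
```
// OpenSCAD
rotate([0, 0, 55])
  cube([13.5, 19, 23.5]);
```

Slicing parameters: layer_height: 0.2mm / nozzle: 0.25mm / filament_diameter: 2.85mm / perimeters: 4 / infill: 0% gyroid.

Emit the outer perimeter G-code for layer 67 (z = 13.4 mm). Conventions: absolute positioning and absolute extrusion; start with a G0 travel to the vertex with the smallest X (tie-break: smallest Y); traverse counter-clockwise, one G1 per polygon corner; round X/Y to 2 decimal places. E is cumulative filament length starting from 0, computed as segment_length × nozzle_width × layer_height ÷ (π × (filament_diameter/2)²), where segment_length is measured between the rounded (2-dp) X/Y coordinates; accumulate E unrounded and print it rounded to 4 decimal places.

At z = 13.4 mm: the 13.5×19 cube contributes its full rectangle; (whole slice rotated 55° about Z — lengths, areas and connectivity unchanged). The outline is a single polygon with 4 vertices. Extrusion per mm of travel: 0.25 × 0.2 / (π × 1.425²) = 0.007838. Accumulating E over each segment gives final E = 0.5094.

G0 X-15.56 Y10.90 Z13.40
G1 X0.00 Y0.00 E0.1489
G1 X7.74 Y11.06 E0.2547
G1 X-7.82 Y21.96 E0.4036
G1 X-15.56 Y10.90 E0.5094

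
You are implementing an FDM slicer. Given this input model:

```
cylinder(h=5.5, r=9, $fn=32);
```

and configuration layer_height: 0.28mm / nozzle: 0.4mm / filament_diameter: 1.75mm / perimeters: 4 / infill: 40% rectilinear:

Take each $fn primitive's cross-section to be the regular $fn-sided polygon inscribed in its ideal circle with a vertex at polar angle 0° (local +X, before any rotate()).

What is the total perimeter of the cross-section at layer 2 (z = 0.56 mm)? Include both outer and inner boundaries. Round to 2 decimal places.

At z = 0.56 mm: the r=9 cylinder gives a regular 32-gon of circumradius 9 (constant along its height) (perimeter = 2·32·9.000·sin(180°/32) = 56.46 mm). Overall, the cross-section is a single solid region. Total boundary length (outer) = 56.46 mm.

56.46 mm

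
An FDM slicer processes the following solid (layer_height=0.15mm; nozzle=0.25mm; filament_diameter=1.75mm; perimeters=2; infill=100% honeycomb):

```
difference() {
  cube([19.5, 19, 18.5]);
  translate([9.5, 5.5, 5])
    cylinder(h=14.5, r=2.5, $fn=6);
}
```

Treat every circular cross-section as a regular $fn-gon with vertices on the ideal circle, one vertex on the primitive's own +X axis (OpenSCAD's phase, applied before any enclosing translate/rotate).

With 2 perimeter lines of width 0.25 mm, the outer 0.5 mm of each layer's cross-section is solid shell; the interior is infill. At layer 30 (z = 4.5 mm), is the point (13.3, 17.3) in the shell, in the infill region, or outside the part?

At z = 4.5 mm: the cube (footprint 19.5×19) is included at this height; the cylinder at (9.5, 5.5) does not reach this height (z outside [5, 19.5]); After the difference (first − rest): none of the subtracted shapes is present at this height, so the 19.5×19 cube is unchanged — 1 connected region. Overall, the cross-section is a single solid region. The nearest boundary edge runs (19.50, 19.00)→(0.00, 19.00); distance from the point to it = 1.70 mm. The point is inside the cross-section and 1.70 mm from the nearest boundary — more than the 0.5 mm shell width (2 × 0.25), so it's in the infill interior.

infill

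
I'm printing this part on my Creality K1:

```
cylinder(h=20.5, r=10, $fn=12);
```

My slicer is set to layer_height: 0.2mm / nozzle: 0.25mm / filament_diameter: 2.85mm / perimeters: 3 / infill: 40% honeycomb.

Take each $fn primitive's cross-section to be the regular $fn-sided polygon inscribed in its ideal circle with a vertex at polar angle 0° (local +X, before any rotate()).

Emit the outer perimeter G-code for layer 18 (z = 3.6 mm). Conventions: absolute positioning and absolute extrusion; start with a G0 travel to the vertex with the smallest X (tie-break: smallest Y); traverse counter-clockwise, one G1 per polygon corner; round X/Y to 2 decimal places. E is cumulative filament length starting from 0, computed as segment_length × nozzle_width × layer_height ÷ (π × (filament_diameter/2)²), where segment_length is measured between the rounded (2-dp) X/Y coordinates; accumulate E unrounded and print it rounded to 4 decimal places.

At z = 3.6 mm: the r=10 cylinder contributes a regular 12-gon of circumradius 10. The outline is a single polygon with 12 vertices. Extrusion per mm of travel: 0.25 × 0.2 / (π × 1.425²) = 0.007838. Accumulating E over each segment gives final E = 0.4868.

G0 X-10.00 Y0.00 Z3.60
G1 X-8.66 Y-5.00 E0.0406
G1 X-5.00 Y-8.66 E0.0811
G1 X0.00 Y-10.00 E0.1217
G1 X5.00 Y-8.66 E0.1623
G1 X8.66 Y-5.00 E0.2029
G1 X10.00 Y0.00 E0.2434
G1 X8.66 Y5.00 E0.2840
G1 X5.00 Y8.66 E0.3246
G1 X0.00 Y10.00 E0.3651
G1 X-5.00 Y8.66 E0.4057
G1 X-8.66 Y5.00 E0.4463
G1 X-10.00 Y0.00 E0.4868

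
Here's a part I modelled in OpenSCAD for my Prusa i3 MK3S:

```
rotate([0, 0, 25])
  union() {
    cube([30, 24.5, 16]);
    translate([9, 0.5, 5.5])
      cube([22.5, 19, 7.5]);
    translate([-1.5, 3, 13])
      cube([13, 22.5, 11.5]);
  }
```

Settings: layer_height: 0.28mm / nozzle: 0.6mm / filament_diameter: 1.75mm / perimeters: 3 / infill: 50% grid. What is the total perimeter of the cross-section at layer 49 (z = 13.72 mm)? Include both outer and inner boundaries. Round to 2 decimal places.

At z = 13.72 mm: the cube (footprint 30×24.5) is included at this height (perimeter 109.00 mm); the cube at (9, 0.5) is not intersected at this z (z outside [5.5, 13]); the 13×22.5 cube at (-1.5, 3) contributes its full rectangle (perimeter 71.00 mm); Combining (union): the regions partially overlap (shared area 247.25 mm²), so the edge portions inside another operand are dropped and the merged outline is re-measured after clipping — boundary = 114.00 mm; (rotated 25° about Z; rotation is an isometry so areas/perimeters/island counts are preserved). Overall, the cross-section is a single solid region. Total boundary length (outer) = 114.00 mm.

114.00 mm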